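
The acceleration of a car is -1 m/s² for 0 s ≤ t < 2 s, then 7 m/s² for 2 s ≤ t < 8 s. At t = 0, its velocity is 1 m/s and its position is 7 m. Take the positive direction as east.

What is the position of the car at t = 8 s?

127 m

On each constant-a segment, Δv = aΔt and Δx = v₀Δt + ½aΔt²; chain segment to segment.
0–2 s: v starts 1 m/s; Δx = 1·2 + ½·-1·2² = 0 m; v ends -1 m/s.
2–8 s: v starts -1 m/s; Δx = -1·6 + ½·7·6² = 120 m; v ends 41 m/s.
x(8) = 7 + Σ Δx = 127 m.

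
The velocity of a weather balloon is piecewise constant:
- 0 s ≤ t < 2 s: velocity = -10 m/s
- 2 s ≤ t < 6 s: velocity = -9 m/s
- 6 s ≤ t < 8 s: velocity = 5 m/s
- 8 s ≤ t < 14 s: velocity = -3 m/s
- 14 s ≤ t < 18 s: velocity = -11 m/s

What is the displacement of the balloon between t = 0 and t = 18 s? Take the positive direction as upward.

-108 m

Displacement is the signed area under the v-t curve.
0–2 s: -10 × 2 = -20 m
2–6 s: -9 × 4 = -36 m
6–8 s: 5 × 2 = 10 m
8–14 s: -3 × 6 = -18 m
14–18 s: -11 × 4 = -44 m
Net displacement = -108 m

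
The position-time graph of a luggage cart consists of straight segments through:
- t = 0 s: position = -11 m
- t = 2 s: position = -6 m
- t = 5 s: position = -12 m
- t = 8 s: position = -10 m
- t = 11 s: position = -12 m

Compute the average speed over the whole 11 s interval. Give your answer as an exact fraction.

Average speed = (total path length)/(elapsed time); on a piecewise-linear x-t graph the path length is Σ|Δx|.
0–2 s: |Δx| = |-6 − -11| = 5 m
2–5 s: |Δx| = |-12 − -6| = 6 m
5–8 s: |Δx| = |-10 − -12| = 2 m
8–11 s: |Δx| = |-12 − -10| = 2 m
Total path = 15 m; average speed = 15/11 = 15/11 m/s.

15/11 m/s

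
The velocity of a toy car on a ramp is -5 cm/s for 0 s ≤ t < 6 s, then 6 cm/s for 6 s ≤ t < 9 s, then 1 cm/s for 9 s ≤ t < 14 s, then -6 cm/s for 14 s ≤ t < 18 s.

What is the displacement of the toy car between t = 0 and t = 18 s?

-31 cm

Displacement is the signed area under the v-t curve.
0–6 s: -5 × 6 = -30 cm
6–9 s: 6 × 3 = 18 cm
9–14 s: 1 × 5 = 5 cm
14–18 s: -6 × 4 = -24 cm
Net displacement = -31 cm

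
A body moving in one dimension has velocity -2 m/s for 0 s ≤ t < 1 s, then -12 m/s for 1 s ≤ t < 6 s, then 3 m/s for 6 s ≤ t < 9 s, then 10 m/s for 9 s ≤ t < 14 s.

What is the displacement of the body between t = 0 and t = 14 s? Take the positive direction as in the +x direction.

Net displacement equals the area under the velocity-time graph (areas below the axis count negative).
0–1 s: -2 × 1 = -2 m
1–6 s: -12 × 5 = -60 m
6–9 s: 3 × 3 = 9 m
9–14 s: 10 × 5 = 50 m
Net displacement = -3 m

-3 m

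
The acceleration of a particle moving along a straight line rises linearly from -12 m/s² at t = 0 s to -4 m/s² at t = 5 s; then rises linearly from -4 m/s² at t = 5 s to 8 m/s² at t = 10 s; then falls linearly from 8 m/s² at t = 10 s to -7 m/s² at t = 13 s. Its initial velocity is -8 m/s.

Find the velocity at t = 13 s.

Δv equals the area under the a-t graph; then v = v₀ + Δv.
0–5 s: ½(-12 + -4)(5) = -40 m/s
5–10 s: ½(-4 + 8)(5) = 10 m/s
10–13 s: ½(8 + -7)(3) = 1.5 m/s
Δv = -28.5 m/s, so v(13) = -8 + (-28.5) = -36.5 m/s.

-36.5 m/s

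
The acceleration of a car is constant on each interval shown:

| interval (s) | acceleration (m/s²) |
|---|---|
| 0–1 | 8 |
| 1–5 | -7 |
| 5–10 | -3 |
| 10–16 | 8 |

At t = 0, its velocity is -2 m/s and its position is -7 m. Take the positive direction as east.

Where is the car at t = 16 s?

On each constant-a segment, Δv = aΔt and Δx = v₀Δt + ½aΔt²; chain segment to segment.
0–1 s: v starts -2 m/s; Δx = -2·1 + ½·8·1² = 2 m; v ends 6 m/s.
1–5 s: v starts 6 m/s; Δx = 6·4 + ½·-7·4² = -32 m; v ends -22 m/s.
5–10 s: v starts -22 m/s; Δx = -22·5 + ½·-3·5² = -147.5 m; v ends -37 m/s.
10–16 s: v starts -37 m/s; Δx = -37·6 + ½·8·6² = -78 m; v ends 11 m/s.
x(16) = -7 + Σ Δx = -262.5 m.

-262.5 m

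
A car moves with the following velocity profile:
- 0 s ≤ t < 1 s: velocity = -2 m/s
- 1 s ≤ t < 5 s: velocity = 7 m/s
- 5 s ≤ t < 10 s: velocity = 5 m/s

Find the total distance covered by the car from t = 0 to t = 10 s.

Total distance travelled is ∫|v| dt — sum the magnitudes of each area piece.
0–1 s: |-2| × 1 = 2 m
1–5 s: |7| × 4 = 28 m
5–10 s: |5| × 5 = 25 m
Total distance = 55 m

55 m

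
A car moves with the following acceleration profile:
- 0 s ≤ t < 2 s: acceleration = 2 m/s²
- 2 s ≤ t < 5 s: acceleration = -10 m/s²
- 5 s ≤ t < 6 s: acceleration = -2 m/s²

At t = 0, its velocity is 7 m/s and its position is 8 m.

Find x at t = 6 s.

-6 m

On each constant-a segment, Δv = aΔt and Δx = v₀Δt + ½aΔt²; chain segment to segment.
0–2 s: v starts 7 m/s; Δx = 7·2 + ½·2·2² = 18 m; v ends 11 m/s.
2–5 s: v starts 11 m/s; Δx = 11·3 + ½·-10·3² = -12 m; v ends -19 m/s.
5–6 s: v starts -19 m/s; Δx = -19·1 + ½·-2·1² = -20 m; v ends -21 m/s.
x(6) = 8 + Σ Δx = -6 m.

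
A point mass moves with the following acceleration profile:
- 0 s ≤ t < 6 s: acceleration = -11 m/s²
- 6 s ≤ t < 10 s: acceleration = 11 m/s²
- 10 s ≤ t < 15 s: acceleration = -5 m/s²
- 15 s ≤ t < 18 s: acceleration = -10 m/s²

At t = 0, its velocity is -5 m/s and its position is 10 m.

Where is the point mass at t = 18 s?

On each constant-a segment, Δv = aΔt and Δx = v₀Δt + ½aΔt²; chain segment to segment.
0–6 s: v starts -5 m/s; Δx = -5·6 + ½·-11·6² = -228 m; v ends -71 m/s.
6–10 s: v starts -71 m/s; Δx = -71·4 + ½·11·4² = -196 m; v ends -27 m/s.
10–15 s: v starts -27 m/s; Δx = -27·5 + ½·-5·5² = -197.5 m; v ends -52 m/s.
15–18 s: v starts -52 m/s; Δx = -52·3 + ½·-10·3² = -201 m; v ends -82 m/s.
x(18) = 10 + Σ Δx = -812.5 m.

-812.5 m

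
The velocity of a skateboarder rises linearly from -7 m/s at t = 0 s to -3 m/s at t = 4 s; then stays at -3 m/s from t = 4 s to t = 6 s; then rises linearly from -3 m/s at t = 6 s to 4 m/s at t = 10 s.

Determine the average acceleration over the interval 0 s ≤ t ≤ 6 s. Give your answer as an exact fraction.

Average acceleration = Δv/Δt = (-3 − -7)/(6 − 0) = 2/3 m/s².

2/3 m/s²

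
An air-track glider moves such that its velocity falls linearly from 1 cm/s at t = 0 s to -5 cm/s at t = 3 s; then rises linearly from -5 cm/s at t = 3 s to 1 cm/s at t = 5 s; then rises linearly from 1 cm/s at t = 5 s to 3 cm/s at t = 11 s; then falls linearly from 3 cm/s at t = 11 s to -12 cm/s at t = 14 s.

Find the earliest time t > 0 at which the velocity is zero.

t = 0.5 s

v changes sign on 0–3 s (from 1 to -5); the graph is linear there, so v = 0 at t = 0 + (-1)·(3 − 0)/(-5 − 1) = 0.5 s.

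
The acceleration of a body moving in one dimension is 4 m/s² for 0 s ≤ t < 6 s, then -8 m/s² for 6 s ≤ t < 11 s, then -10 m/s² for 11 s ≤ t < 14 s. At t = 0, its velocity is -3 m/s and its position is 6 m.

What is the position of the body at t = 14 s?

-37 m

On each constant-a segment, Δv = aΔt and Δx = v₀Δt + ½aΔt²; chain segment to segment.
0–6 s: v starts -3 m/s; Δx = -3·6 + ½·4·6² = 54 m; v ends 21 m/s.
6–11 s: v starts 21 m/s; Δx = 21·5 + ½·-8·5² = 5 m; v ends -19 m/s.
11–14 s: v starts -19 m/s; Δx = -19·3 + ½·-10·3² = -102 m; v ends -49 m/s.
x(14) = 6 + Σ Δx = -37 m.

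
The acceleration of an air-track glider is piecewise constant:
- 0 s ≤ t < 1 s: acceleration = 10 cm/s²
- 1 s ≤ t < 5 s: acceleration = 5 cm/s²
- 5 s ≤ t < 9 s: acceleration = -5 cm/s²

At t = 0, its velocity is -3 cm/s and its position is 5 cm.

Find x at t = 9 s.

143 cm

On each constant-a segment, Δv = aΔt and Δx = v₀Δt + ½aΔt²; chain segment to segment.
0–1 s: v starts -3 cm/s; Δx = -3·1 + ½·10·1² = 2 cm; v ends 7 cm/s.
1–5 s: v starts 7 cm/s; Δx = 7·4 + ½·5·4² = 68 cm; v ends 27 cm/s.
5–9 s: v starts 27 cm/s; Δx = 27·4 + ½·-5·4² = 68 cm; v ends 7 cm/s.
x(9) = 5 + Σ Δx = 143 cm.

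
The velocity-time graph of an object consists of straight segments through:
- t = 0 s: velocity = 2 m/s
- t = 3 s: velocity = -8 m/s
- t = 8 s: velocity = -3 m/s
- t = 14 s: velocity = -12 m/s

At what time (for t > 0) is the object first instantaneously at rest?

v changes sign on 0–3 s (from 2 to -8); the graph is linear there, so v = 0 at t = 0 + (-2)·(3 − 0)/(-8 − 2) = 0.6 s.

t = 0.6 s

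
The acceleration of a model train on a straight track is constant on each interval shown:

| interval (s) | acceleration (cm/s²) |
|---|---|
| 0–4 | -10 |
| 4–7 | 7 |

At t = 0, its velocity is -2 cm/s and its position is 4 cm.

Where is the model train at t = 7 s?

On each constant-a segment, Δv = aΔt and Δx = v₀Δt + ½aΔt²; chain segment to segment.
0–4 s: v starts -2 cm/s; Δx = -2·4 + ½·-10·4² = -88 cm; v ends -42 cm/s.
4–7 s: v starts -42 cm/s; Δx = -42·3 + ½·7·3² = -94.5 cm; v ends -21 cm/s.
x(7) = 4 + Σ Δx = -178.5 cm.

-178.5 cm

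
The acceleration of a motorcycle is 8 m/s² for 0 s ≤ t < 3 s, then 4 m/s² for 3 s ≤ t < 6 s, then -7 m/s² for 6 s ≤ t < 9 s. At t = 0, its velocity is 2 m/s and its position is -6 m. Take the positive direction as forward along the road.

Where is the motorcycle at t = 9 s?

On each constant-a segment, Δv = aΔt and Δx = v₀Δt + ½aΔt²; chain segment to segment.
0–3 s: v starts 2 m/s; Δx = 2·3 + ½·8·3² = 42 m; v ends 26 m/s.
3–6 s: v starts 26 m/s; Δx = 26·3 + ½·4·3² = 96 m; v ends 38 m/s.
6–9 s: v starts 38 m/s; Δx = 38·3 + ½·-7·3² = 82.5 m; v ends 17 m/s.
x(9) = -6 + Σ Δx = 214.5 m.

214.5 m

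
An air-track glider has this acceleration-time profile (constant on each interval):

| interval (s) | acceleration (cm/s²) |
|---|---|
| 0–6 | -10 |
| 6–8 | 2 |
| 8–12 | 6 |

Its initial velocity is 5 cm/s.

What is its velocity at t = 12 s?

-27 cm/s

Δv equals the area under the a-t graph; then v = v₀ + Δv.
0–6 s: -10 × 6 = -60 cm/s
6–8 s: 2 × 2 = 4 cm/s
8–12 s: 6 × 4 = 24 cm/s
Δv = -32 cm/s, so v(12) = 5 + (-32) = -27 cm/s.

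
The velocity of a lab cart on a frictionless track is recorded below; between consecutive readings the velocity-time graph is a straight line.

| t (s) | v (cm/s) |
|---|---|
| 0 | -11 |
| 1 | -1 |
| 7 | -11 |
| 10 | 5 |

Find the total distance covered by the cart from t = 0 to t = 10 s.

Total distance travelled is ∫|v| dt — sum the magnitudes of each area piece.
0–1 s: |½(-11 + -1)(1)| = 6 cm
1–7 s: |½(-1 + -11)(6)| = 36 cm
7–10 s: v = 0 at t = 9.0625 s; triangle areas 11.34375 + 2.34375 = 13.6875 cm
Total distance = 55.6875 cm

55.6875 cm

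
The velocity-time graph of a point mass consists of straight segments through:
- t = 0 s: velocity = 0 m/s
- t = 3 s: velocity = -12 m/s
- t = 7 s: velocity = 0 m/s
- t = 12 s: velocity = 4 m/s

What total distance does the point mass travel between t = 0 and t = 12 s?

Distance (not displacement) is the total path length: add the absolute areas under v-t.
0–3 s: |½(0 + -12)(3)| = 18 m
3–7 s: |½(-12 + 0)(4)| = 24 m
7–12 s: |½(0 + 4)(5)| = 10 m
Total distance = 52 m

52 m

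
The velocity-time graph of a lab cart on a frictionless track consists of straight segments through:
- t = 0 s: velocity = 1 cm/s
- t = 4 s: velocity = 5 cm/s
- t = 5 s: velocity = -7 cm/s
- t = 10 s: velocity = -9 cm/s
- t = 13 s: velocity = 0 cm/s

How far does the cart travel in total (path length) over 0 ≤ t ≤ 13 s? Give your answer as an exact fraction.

823/12 cm

Total distance travelled is ∫|v| dt — sum the magnitudes of each area piece.
0–4 s: |½(1 + 5)(4)| = 12 cm
4–5 s: v = 0 at t = 53/12 s; triangle areas 25/24 + 49/24 = 37/12 cm
5–10 s: |½(-7 + -9)(5)| = 40 cm
10–13 s: |½(-9 + 0)(3)| = 13.5 cm
Total distance = 823/12 cm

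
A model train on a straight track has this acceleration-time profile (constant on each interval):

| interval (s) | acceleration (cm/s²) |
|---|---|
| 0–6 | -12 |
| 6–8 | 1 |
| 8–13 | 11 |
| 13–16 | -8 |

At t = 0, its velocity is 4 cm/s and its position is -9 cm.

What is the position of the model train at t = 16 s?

On each constant-a segment, Δv = aΔt and Δx = v₀Δt + ½aΔt²; chain segment to segment.
0–6 s: v starts 4 cm/s; Δx = 4·6 + ½·-12·6² = -192 cm; v ends -68 cm/s.
6–8 s: v starts -68 cm/s; Δx = -68·2 + ½·1·2² = -134 cm; v ends -66 cm/s.
8–13 s: v starts -66 cm/s; Δx = -66·5 + ½·11·5² = -192.5 cm; v ends -11 cm/s.
13–16 s: v starts -11 cm/s; Δx = -11·3 + ½·-8·3² = -69 cm; v ends -35 cm/s.
x(16) = -9 + Σ Δx = -596.5 cm.

-596.5 cm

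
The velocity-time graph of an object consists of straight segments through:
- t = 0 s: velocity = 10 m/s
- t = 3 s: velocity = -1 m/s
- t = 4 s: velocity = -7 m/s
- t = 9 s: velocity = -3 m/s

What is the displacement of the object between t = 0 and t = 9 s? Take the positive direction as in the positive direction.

Displacement is the signed area under the v-t curve.
0–3 s: ½(10 + -1)(3) = 13.5 m
3–4 s: ½(-1 + -7)(1) = -4 m
4–9 s: ½(-7 + -3)(5) = -25 m
Net displacement = -15.5 m

-15.5 m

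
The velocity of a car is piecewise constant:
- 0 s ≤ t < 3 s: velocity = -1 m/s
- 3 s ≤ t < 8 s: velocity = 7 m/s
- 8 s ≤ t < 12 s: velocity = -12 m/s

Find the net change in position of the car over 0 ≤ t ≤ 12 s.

-16 m

Displacement is the signed area under the v-t curve.
0–3 s: -1 × 3 = -3 m
3–8 s: 7 × 5 = 35 m
8–12 s: -12 × 4 = -48 m
Net displacement = -16 m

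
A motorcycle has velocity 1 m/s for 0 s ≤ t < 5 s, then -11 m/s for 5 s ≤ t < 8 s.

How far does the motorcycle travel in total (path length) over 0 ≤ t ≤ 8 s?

Distance (not displacement) is the total path length: add the absolute areas under v-t.
0–5 s: |1| × 5 = 5 m
5–8 s: |-11| × 3 = 33 m
Total distance = 38 m

38 m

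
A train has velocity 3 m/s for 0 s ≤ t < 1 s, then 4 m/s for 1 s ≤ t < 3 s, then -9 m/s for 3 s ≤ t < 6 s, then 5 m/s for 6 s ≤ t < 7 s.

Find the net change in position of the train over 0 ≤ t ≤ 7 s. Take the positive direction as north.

-11 m

Net displacement equals the area under the velocity-time graph (areas below the axis count negative).
0–1 s: 3 × 1 = 3 m
1–3 s: 4 × 2 = 8 m
3–6 s: -9 × 3 = -27 m
6–7 s: 5 × 1 = 5 m
Net displacement = -11 m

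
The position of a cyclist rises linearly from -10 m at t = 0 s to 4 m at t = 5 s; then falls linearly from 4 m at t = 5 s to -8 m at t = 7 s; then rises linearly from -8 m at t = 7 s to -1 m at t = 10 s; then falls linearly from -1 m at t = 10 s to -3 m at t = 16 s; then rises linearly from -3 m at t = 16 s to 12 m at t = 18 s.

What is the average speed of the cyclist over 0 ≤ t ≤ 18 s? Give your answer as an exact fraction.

25/9 m/s

Average speed = (total path length)/(elapsed time); on a piecewise-linear x-t graph the path length is Σ|Δx|.
0–5 s: |Δx| = |4 − -10| = 14 m
5–7 s: |Δx| = |-8 − 4| = 12 m
7–10 s: |Δx| = |-1 − -8| = 7 m
10–16 s: |Δx| = |-3 − -1| = 2 m
16–18 s: |Δx| = |12 − -3| = 15 m
Total path = 50 m; average speed = 50/18 = 25/9 m/s.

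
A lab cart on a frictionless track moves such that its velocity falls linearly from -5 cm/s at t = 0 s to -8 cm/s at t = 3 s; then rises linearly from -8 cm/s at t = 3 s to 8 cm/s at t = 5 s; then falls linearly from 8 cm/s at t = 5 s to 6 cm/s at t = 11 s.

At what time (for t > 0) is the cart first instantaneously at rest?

t = 4 s

v changes sign on 3–5 s (from -8 to 8); the graph is linear there, so v = 0 at t = 3 + (8)·(5 − 3)/(8 − -8) = 4 s.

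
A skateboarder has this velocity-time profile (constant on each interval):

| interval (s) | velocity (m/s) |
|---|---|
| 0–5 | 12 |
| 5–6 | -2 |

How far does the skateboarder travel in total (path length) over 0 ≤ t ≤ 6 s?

62 m

Distance (not displacement) is the total path length: add the absolute areas under v-t.
0–5 s: |12| × 5 = 60 m
5–6 s: |-2| × 1 = 2 m
Total distance = 62 m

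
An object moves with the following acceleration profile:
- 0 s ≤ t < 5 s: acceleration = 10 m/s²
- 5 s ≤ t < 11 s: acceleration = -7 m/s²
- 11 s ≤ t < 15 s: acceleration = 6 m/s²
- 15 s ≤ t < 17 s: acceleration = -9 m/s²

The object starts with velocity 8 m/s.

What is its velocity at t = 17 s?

22 m/s

Δv equals the area under the a-t graph; then v = v₀ + Δv.
0–5 s: 10 × 5 = 50 m/s
5–11 s: -7 × 6 = -42 m/s
11–15 s: 6 × 4 = 24 m/s
15–17 s: -9 × 2 = -18 m/s
Δv = 14 m/s, so v(17) = 8 + (14) = 22 m/s.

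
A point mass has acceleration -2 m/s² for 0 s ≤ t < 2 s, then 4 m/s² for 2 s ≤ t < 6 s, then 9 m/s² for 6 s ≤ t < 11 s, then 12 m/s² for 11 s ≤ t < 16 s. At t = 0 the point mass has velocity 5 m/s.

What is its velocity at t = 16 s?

122 m/s

Δv equals the area under the a-t graph; then v = v₀ + Δv.
0–2 s: -2 × 2 = -4 m/s
2–6 s: 4 × 4 = 16 m/s
6–11 s: 9 × 5 = 45 m/s
11–16 s: 12 × 5 = 60 m/s
Δv = 117 m/s, so v(16) = 5 + (117) = 122 m/s.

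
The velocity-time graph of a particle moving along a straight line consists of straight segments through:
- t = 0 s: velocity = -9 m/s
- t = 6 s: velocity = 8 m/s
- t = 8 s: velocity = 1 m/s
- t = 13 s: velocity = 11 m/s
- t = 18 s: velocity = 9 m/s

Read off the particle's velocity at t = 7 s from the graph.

4.5 m/s

On 6–8 s the graph is linear from 8 to 1 m/s: v(7) = 8 + (1 − 8)·(7 − 6)/(8 − 6) = 4.5 m/s.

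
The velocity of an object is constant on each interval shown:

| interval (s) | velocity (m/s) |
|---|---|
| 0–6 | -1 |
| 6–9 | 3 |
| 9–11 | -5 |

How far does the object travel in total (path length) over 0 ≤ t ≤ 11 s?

25 m

Distance (not displacement) is the total path length: add the absolute areas under v-t.
0–6 s: |-1| × 6 = 6 m
6–9 s: |3| × 3 = 9 m
9–11 s: |-5| × 2 = 10 m
Total distance = 25 m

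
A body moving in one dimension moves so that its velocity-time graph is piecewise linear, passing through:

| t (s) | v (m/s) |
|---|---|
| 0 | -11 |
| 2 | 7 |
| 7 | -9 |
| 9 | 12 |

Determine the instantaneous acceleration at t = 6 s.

-3.2 m/s²

Acceleration is the slope of the v-t graph on 2–7 s: (-9 − 7)/(7 − 2) = -3.2 m/s².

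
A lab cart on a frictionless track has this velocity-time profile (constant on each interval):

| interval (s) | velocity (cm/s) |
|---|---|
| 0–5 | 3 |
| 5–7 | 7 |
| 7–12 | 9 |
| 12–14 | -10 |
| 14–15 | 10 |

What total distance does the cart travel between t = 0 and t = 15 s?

104 cm

Total distance travelled is ∫|v| dt — sum the magnitudes of each area piece.
0–5 s: |3| × 5 = 15 cm
5–7 s: |7| × 2 = 14 cm
7–12 s: |9| × 5 = 45 cm
12–14 s: |-10| × 2 = 20 cm
14–15 s: |10| × 1 = 10 cm
Total distance = 104 cm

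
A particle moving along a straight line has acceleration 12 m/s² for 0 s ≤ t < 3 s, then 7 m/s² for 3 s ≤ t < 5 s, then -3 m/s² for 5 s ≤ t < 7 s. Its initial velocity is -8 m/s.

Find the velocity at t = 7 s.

Δv equals the area under the a-t graph; then v = v₀ + Δv.
0–3 s: 12 × 3 = 36 m/s
3–5 s: 7 × 2 = 14 m/s
5–7 s: -3 × 2 = -6 m/s
Δv = 44 m/s, so v(7) = -8 + (44) = 36 m/s.

36 m/s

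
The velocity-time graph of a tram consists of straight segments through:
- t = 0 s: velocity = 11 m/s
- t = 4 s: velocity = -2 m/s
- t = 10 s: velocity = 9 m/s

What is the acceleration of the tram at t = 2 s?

-3.25 m/s²

Acceleration is the slope of the v-t graph on 0–4 s: (-2 − 11)/(4 − 0) = -3.25 m/s².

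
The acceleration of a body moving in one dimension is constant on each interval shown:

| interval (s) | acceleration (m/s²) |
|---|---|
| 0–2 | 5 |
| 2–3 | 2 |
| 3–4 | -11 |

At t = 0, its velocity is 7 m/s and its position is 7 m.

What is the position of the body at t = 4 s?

62.5 m

On each constant-a segment, Δv = aΔt and Δx = v₀Δt + ½aΔt²; chain segment to segment.
0–2 s: v starts 7 m/s; Δx = 7·2 + ½·5·2² = 24 m; v ends 17 m/s.
2–3 s: v starts 17 m/s; Δx = 17·1 + ½·2·1² = 18 m; v ends 19 m/s.
3–4 s: v starts 19 m/s; Δx = 19·1 + ½·-11·1² = 13.5 m; v ends 8 m/s.
x(4) = 7 + Σ Δx = 62.5 m.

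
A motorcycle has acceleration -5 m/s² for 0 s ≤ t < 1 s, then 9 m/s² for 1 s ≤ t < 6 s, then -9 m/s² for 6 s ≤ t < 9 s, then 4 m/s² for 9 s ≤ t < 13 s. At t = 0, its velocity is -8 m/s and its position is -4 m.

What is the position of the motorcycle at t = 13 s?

140.5 m

On each constant-a segment, Δv = aΔt and Δx = v₀Δt + ½aΔt²; chain segment to segment.
0–1 s: v starts -8 m/s; Δx = -8·1 + ½·-5·1² = -10.5 m; v ends -13 m/s.
1–6 s: v starts -13 m/s; Δx = -13·5 + ½·9·5² = 47.5 m; v ends 32 m/s.
6–9 s: v starts 32 m/s; Δx = 32·3 + ½·-9·3² = 55.5 m; v ends 5 m/s.
9–13 s: v starts 5 m/s; Δx = 5·4 + ½·4·4² = 52 m; v ends 21 m/s.
x(13) = -4 + Σ Δx = 140.5 m.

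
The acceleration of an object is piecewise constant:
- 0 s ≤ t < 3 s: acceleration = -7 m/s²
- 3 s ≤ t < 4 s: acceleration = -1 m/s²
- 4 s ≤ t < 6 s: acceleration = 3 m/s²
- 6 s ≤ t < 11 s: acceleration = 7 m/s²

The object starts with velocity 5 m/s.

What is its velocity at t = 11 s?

Δv equals the area under the a-t graph; then v = v₀ + Δv.
0–3 s: -7 × 3 = -21 m/s
3–4 s: -1 × 1 = -1 m/s
4–6 s: 3 × 2 = 6 m/s
6–11 s: 7 × 5 = 35 m/s
Δv = 19 m/s, so v(11) = 5 + (19) = 24 m/s.

24 m/s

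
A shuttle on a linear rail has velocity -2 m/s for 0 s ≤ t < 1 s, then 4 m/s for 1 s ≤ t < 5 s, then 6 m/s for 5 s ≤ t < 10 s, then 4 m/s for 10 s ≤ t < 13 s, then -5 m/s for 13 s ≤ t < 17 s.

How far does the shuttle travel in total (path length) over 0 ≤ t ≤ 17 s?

Distance (not displacement) is the total path length: add the absolute areas under v-t.
0–1 s: |-2| × 1 = 2 m
1–5 s: |4| × 4 = 16 m
5–10 s: |6| × 5 = 30 m
10–13 s: |4| × 3 = 12 m
13–17 s: |-5| × 4 = 20 m
Total distance = 80 m

80 m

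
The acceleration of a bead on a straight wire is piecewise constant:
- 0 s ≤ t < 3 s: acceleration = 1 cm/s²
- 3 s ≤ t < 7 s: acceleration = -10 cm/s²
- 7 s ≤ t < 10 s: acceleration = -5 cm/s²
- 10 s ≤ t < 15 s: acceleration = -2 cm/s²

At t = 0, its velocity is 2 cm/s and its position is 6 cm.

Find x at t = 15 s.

On each constant-a segment, Δv = aΔt and Δx = v₀Δt + ½aΔt²; chain segment to segment.
0–3 s: v starts 2 cm/s; Δx = 2·3 + ½·1·3² = 10.5 cm; v ends 5 cm/s.
3–7 s: v starts 5 cm/s; Δx = 5·4 + ½·-10·4² = -60 cm; v ends -35 cm/s.
7–10 s: v starts -35 cm/s; Δx = -35·3 + ½·-5·3² = -127.5 cm; v ends -50 cm/s.
10–15 s: v starts -50 cm/s; Δx = -50·5 + ½·-2·5² = -275 cm; v ends -60 cm/s.
x(15) = 6 + Σ Δx = -446 cm.

-446 cm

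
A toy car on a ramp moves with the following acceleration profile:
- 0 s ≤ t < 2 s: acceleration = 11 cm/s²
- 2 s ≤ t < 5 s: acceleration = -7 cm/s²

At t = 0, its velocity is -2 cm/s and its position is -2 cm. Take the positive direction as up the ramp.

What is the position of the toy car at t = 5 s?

44.5 cm

On each constant-a segment, Δv = aΔt and Δx = v₀Δt + ½aΔt²; chain segment to segment.
0–2 s: v starts -2 cm/s; Δx = -2·2 + ½·11·2² = 18 cm; v ends 20 cm/s.
2–5 s: v starts 20 cm/s; Δx = 20·3 + ½·-7·3² = 28.5 cm; v ends -1 cm/s.
x(5) = -2 + Σ Δx = 44.5 cm.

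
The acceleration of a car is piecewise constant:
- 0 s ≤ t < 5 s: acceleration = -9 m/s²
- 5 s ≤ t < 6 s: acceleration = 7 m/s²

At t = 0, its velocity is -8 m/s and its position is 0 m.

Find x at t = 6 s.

-202 m

On each constant-a segment, Δv = aΔt and Δx = v₀Δt + ½aΔt²; chain segment to segment.
0–5 s: v starts -8 m/s; Δx = -8·5 + ½·-9·5² = -152.5 m; v ends -53 m/s.
5–6 s: v starts -53 m/s; Δx = -53·1 + ½·7·1² = -49.5 m; v ends -46 m/s.
x(6) = 0 + Σ Δx = -202 m.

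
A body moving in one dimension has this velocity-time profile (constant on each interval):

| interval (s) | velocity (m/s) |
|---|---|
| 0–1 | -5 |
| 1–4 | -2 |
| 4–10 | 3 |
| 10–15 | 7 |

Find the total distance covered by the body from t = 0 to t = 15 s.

64 m

Distance (not displacement) is the total path length: add the absolute areas under v-t.
0–1 s: |-5| × 1 = 5 m
1–4 s: |-2| × 3 = 6 m
4–10 s: |3| × 6 = 18 m
10–15 s: |7| × 5 = 35 m
Total distance = 64 m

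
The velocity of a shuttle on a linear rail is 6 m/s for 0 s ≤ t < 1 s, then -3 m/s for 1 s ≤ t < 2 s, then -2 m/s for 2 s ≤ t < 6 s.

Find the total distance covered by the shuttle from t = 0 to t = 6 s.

Total distance travelled is ∫|v| dt — sum the magnitudes of each area piece.
0–1 s: |6| × 1 = 6 m
1–2 s: |-3| × 1 = 3 m
2–6 s: |-2| × 4 = 8 m
Total distance = 17 m

17 m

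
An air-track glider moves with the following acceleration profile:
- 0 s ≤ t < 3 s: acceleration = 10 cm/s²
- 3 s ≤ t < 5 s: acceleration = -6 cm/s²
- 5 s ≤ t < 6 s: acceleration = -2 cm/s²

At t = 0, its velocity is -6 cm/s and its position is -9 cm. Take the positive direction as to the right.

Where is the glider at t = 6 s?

On each constant-a segment, Δv = aΔt and Δx = v₀Δt + ½aΔt²; chain segment to segment.
0–3 s: v starts -6 cm/s; Δx = -6·3 + ½·10·3² = 27 cm; v ends 24 cm/s.
3–5 s: v starts 24 cm/s; Δx = 24·2 + ½·-6·2² = 36 cm; v ends 12 cm/s.
5–6 s: v starts 12 cm/s; Δx = 12·1 + ½·-2·1² = 11 cm; v ends 10 cm/s.
x(6) = -9 + Σ Δx = 65 cm.

65 cm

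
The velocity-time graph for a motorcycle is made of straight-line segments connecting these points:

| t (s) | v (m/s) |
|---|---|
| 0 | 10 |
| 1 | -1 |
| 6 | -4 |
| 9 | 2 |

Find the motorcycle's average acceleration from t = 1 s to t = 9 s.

0.375 m/s²

Average acceleration = Δv/Δt = (2 − -1)/(9 − 1) = 0.375 m/s².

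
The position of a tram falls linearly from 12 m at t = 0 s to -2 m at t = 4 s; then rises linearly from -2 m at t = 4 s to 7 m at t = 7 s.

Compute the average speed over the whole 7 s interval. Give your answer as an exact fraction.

23/7 m/s

Average speed = (total path length)/(elapsed time); on a piecewise-linear x-t graph the path length is Σ|Δx|.
0–4 s: |Δx| = |-2 − 12| = 14 m
4–7 s: |Δx| = |7 − -2| = 9 m
Total path = 23 m; average speed = 23/7 = 23/7 m/s.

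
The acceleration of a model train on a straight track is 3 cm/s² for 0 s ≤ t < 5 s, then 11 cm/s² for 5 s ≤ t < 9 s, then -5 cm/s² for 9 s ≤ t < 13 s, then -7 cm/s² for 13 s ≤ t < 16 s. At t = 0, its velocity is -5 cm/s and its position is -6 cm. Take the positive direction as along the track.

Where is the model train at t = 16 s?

381 cm

On each constant-a segment, Δv = aΔt and Δx = v₀Δt + ½aΔt²; chain segment to segment.
0–5 s: v starts -5 cm/s; Δx = -5·5 + ½·3·5² = 12.5 cm; v ends 10 cm/s.
5–9 s: v starts 10 cm/s; Δx = 10·4 + ½·11·4² = 128 cm; v ends 54 cm/s.
9–13 s: v starts 54 cm/s; Δx = 54·4 + ½·-5·4² = 176 cm; v ends 34 cm/s.
13–16 s: v starts 34 cm/s; Δx = 34·3 + ½·-7·3² = 70.5 cm; v ends 13 cm/s.
x(16) = -6 + Σ Δx = 381 cm.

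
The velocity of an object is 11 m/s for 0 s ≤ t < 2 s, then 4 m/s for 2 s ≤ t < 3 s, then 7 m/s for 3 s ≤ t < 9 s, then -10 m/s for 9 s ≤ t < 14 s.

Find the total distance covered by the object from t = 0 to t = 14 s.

Distance (not displacement) is the total path length: add the absolute areas under v-t.
0–2 s: |11| × 2 = 22 m
2–3 s: |4| × 1 = 4 m
3–9 s: |7| × 6 = 42 m
9–14 s: |-10| × 5 = 50 m
Total distance = 118 m

118 m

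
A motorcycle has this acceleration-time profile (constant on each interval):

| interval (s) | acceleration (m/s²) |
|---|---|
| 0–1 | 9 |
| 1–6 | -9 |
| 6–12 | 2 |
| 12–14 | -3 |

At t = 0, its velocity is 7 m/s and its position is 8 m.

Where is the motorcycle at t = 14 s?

On each constant-a segment, Δv = aΔt and Δx = v₀Δt + ½aΔt²; chain segment to segment.
0–1 s: v starts 7 m/s; Δx = 7·1 + ½·9·1² = 11.5 m; v ends 16 m/s.
1–6 s: v starts 16 m/s; Δx = 16·5 + ½·-9·5² = -32.5 m; v ends -29 m/s.
6–12 s: v starts -29 m/s; Δx = -29·6 + ½·2·6² = -138 m; v ends -17 m/s.
12–14 s: v starts -17 m/s; Δx = -17·2 + ½·-3·2² = -40 m; v ends -23 m/s.
x(14) = 8 + Σ Δx = -191 m.

-191 m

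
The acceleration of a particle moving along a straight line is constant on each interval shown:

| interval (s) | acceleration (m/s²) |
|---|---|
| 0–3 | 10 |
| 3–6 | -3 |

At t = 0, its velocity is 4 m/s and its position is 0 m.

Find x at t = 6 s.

145.5 m

On each constant-a segment, Δv = aΔt and Δx = v₀Δt + ½aΔt²; chain segment to segment.
0–3 s: v starts 4 m/s; Δx = 4·3 + ½·10·3² = 57 m; v ends 34 m/s.
3–6 s: v starts 34 m/s; Δx = 34·3 + ½·-3·3² = 88.5 m; v ends 25 m/s.
x(6) = 0 + Σ Δx = 145.5 m.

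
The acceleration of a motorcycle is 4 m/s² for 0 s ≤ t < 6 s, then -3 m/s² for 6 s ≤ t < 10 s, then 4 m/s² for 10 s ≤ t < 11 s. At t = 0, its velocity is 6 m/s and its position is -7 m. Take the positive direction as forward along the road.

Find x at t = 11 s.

On each constant-a segment, Δv = aΔt and Δx = v₀Δt + ½aΔt²; chain segment to segment.
0–6 s: v starts 6 m/s; Δx = 6·6 + ½·4·6² = 108 m; v ends 30 m/s.
6–10 s: v starts 30 m/s; Δx = 30·4 + ½·-3·4² = 96 m; v ends 18 m/s.
10–11 s: v starts 18 m/s; Δx = 18·1 + ½·4·1² = 20 m; v ends 22 m/s.
x(11) = -7 + Σ Δx = 217 m.

217 m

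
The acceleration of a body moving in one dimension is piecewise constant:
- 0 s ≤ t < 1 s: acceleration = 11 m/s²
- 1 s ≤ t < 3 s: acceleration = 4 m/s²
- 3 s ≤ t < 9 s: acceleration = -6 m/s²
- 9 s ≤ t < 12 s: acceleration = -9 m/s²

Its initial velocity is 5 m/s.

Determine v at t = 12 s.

Δv equals the area under the a-t graph; then v = v₀ + Δv.
0–1 s: 11 × 1 = 11 m/s
1–3 s: 4 × 2 = 8 m/s
3–9 s: -6 × 6 = -36 m/s
9–12 s: -9 × 3 = -27 m/s
Δv = -44 m/s, so v(12) = 5 + (-44) = -39 m/s.

-39 m/s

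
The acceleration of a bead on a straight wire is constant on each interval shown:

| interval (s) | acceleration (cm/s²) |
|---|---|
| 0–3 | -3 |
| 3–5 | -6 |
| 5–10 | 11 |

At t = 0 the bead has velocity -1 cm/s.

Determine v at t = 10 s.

33 cm/s

Δv equals the area under the a-t graph; then v = v₀ + Δv.
0–3 s: -3 × 3 = -9 cm/s
3–5 s: -6 × 2 = -12 cm/s
5–10 s: 11 × 5 = 55 cm/s
Δv = 34 cm/s, so v(10) = -1 + (34) = 33 cm/s.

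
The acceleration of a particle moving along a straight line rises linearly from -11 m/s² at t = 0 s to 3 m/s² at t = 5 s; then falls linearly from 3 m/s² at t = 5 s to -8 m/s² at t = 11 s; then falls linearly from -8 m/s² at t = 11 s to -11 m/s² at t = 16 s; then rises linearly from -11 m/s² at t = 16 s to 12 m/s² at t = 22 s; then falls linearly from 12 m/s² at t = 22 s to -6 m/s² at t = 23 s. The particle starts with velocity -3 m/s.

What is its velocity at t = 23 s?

-79.5 m/s

Δv equals the area under the a-t graph; then v = v₀ + Δv.
0–5 s: ½(-11 + 3)(5) = -20 m/s
5–11 s: ½(3 + -8)(6) = -15 m/s
11–16 s: ½(-8 + -11)(5) = -47.5 m/s
16–22 s: ½(-11 + 12)(6) = 3 m/s
22–23 s: ½(12 + -6)(1) = 3 m/s
Δv = -76.5 m/s, so v(23) = -3 + (-76.5) = -79.5 m/s.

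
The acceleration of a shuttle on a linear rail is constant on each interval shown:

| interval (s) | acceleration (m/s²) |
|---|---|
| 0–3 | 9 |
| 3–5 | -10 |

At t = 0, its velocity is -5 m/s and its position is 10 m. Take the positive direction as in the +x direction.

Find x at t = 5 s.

59.5 m

On each constant-a segment, Δv = aΔt and Δx = v₀Δt + ½aΔt²; chain segment to segment.
0–3 s: v starts -5 m/s; Δx = -5·3 + ½·9·3² = 25.5 m; v ends 22 m/s.
3–5 s: v starts 22 m/s; Δx = 22·2 + ½·-10·2² = 24 m; v ends 2 m/s.
x(5) = 10 + Σ Δx = 59.5 m.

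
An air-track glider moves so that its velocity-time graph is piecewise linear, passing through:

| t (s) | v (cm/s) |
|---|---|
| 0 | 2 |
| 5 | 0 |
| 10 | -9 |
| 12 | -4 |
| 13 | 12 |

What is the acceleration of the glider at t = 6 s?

Acceleration is the slope of the v-t graph on 5–10 s: (-9 − 0)/(10 − 5) = -1.8 cm/s².

-1.8 cm/s²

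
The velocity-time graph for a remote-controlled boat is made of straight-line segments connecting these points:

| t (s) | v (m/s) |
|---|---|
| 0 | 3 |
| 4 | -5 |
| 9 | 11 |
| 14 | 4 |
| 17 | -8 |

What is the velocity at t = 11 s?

8.2 m/s

On 9–14 s the graph is linear from 11 to 4 m/s: v(11) = 11 + (4 − 11)·(11 − 9)/(14 − 9) = 8.2 m/s.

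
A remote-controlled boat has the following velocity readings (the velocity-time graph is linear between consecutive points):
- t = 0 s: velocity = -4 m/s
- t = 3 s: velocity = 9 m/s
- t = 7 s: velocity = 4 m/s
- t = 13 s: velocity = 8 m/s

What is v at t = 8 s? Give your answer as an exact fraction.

14/3 m/s

On 7–13 s the graph is linear from 4 to 8 m/s: v(8) = 4 + (8 − 4)·(8 − 7)/(13 − 7) = 14/3 m/s.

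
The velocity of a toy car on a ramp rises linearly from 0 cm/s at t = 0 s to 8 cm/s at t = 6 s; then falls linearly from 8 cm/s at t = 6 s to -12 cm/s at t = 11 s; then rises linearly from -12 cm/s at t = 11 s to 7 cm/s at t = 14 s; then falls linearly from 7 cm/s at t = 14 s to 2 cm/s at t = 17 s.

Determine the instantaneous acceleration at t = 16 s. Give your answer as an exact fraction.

-5/3 cm/s²

Acceleration is the slope of the v-t graph on 14–17 s: (2 − 7)/(17 − 14) = -5/3 cm/s².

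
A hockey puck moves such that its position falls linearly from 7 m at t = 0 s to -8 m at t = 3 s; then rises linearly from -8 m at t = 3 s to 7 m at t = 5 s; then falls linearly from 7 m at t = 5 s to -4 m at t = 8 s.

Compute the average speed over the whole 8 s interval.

5.125 m/s

Average speed = (total path length)/(elapsed time); on a piecewise-linear x-t graph the path length is Σ|Δx|.
0–3 s: |Δx| = |-8 − 7| = 15 m
3–5 s: |Δx| = |7 − -8| = 15 m
5–8 s: |Δx| = |-4 − 7| = 11 m
Total path = 41 m; average speed = 41/8 = 5.125 m/s.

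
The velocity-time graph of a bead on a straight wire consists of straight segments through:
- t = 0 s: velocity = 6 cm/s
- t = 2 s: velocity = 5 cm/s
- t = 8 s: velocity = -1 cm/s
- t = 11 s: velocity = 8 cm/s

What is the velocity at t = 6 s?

On 2–8 s the graph is linear from 5 to -1 cm/s: v(6) = 5 + (-1 − 5)·(6 − 2)/(8 − 2) = 1 cm/s.

1 cm/s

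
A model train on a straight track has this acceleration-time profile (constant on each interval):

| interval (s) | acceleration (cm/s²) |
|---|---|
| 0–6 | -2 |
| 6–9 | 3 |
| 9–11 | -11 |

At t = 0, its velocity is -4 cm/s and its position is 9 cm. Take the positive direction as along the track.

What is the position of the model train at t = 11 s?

-121.5 cm

On each constant-a segment, Δv = aΔt and Δx = v₀Δt + ½aΔt²; chain segment to segment.
0–6 s: v starts -4 cm/s; Δx = -4·6 + ½·-2·6² = -60 cm; v ends -16 cm/s.
6–9 s: v starts -16 cm/s; Δx = -16·3 + ½·3·3² = -34.5 cm; v ends -7 cm/s.
9–11 s: v starts -7 cm/s; Δx = -7·2 + ½·-11·2² = -36 cm; v ends -29 cm/s.
x(11) = 9 + Σ Δx = -121.5 cm.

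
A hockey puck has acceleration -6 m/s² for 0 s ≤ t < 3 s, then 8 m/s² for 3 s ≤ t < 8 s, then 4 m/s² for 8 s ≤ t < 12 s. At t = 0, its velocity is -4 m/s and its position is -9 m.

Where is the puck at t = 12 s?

On each constant-a segment, Δv = aΔt and Δx = v₀Δt + ½aΔt²; chain segment to segment.
0–3 s: v starts -4 m/s; Δx = -4·3 + ½·-6·3² = -39 m; v ends -22 m/s.
3–8 s: v starts -22 m/s; Δx = -22·5 + ½·8·5² = -10 m; v ends 18 m/s.
8–12 s: v starts 18 m/s; Δx = 18·4 + ½·4·4² = 104 m; v ends 34 m/s.
x(12) = -9 + Σ Δx = 46 m.

46 m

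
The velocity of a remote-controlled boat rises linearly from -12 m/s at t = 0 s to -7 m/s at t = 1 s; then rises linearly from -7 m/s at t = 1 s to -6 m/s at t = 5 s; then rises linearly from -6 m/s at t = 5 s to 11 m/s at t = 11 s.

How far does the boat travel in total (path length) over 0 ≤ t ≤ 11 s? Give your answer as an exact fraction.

2149/34 m

Total distance travelled is ∫|v| dt — sum the magnitudes of each area piece.
0–1 s: |½(-12 + -7)(1)| = 9.5 m
1–5 s: |½(-7 + -6)(4)| = 26 m
5–11 s: v = 0 at t = 121/17 s; triangle areas 108/17 + 363/17 = 471/17 m
Total distance = 2149/34 m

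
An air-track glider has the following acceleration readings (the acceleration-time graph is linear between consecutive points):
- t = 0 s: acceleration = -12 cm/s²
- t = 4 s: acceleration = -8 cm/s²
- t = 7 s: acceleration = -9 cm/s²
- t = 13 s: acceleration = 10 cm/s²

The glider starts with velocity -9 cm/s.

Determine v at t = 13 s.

Δv equals the area under the a-t graph; then v = v₀ + Δv.
0–4 s: ½(-12 + -8)(4) = -40 cm/s
4–7 s: ½(-8 + -9)(3) = -25.5 cm/s
7–13 s: ½(-9 + 10)(6) = 3 cm/s
Δv = -62.5 cm/s, so v(13) = -9 + (-62.5) = -71.5 cm/s.

-71.5 cm/s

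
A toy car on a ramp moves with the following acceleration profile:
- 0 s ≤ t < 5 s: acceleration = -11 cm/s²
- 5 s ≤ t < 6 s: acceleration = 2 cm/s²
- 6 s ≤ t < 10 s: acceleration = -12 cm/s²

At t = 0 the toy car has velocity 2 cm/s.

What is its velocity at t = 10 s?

Δv equals the area under the a-t graph; then v = v₀ + Δv.
0–5 s: -11 × 5 = -55 cm/s
5–6 s: 2 × 1 = 2 cm/s
6–10 s: -12 × 4 = -48 cm/s
Δv = -101 cm/s, so v(10) = 2 + (-101) = -99 cm/s.

-99 cm/s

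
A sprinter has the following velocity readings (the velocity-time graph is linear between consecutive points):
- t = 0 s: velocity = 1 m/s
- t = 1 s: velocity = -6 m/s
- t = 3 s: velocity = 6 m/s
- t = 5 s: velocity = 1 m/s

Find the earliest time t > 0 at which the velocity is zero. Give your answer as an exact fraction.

t = 1/7 s

v changes sign on 0–1 s (from 1 to -6); the graph is linear there, so v = 0 at t = 0 + (-1)·(1 − 0)/(-6 − 1) = 1/7 s.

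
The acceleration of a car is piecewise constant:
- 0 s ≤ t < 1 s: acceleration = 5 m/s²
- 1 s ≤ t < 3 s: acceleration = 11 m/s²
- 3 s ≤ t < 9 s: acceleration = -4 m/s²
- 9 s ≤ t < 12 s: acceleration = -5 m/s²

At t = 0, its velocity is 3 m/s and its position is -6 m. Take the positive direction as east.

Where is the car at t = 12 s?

141 m

On each constant-a segment, Δv = aΔt and Δx = v₀Δt + ½aΔt²; chain segment to segment.
0–1 s: v starts 3 m/s; Δx = 3·1 + ½·5·1² = 5.5 m; v ends 8 m/s.
1–3 s: v starts 8 m/s; Δx = 8·2 + ½·11·2² = 38 m; v ends 30 m/s.
3–9 s: v starts 30 m/s; Δx = 30·6 + ½·-4·6² = 108 m; v ends 6 m/s.
9–12 s: v starts 6 m/s; Δx = 6·3 + ½·-5·3² = -4.5 m; v ends -9 m/s.
x(12) = -6 + Σ Δx = 141 m.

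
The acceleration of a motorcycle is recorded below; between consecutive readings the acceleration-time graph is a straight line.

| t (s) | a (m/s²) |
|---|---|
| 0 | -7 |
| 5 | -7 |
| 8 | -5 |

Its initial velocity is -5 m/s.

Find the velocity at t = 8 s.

-58 m/s

Δv equals the area under the a-t graph; then v = v₀ + Δv.
0–5 s: -7 × 5 = -35 m/s
5–8 s: ½(-7 + -5)(3) = -18 m/s
Δv = -53 m/s, so v(8) = -5 + (-53) = -58 m/s.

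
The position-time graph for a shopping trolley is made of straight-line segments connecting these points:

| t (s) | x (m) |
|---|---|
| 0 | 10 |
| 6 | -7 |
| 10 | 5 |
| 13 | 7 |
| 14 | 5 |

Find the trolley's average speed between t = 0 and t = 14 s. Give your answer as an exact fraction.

Average speed = (total path length)/(elapsed time); on a piecewise-linear x-t graph the path length is Σ|Δx|.
0–6 s: |Δx| = |-7 − 10| = 17 m
6–10 s: |Δx| = |5 − -7| = 12 m
10–13 s: |Δx| = |7 − 5| = 2 m
13–14 s: |Δx| = |5 − 7| = 2 m
Total path = 33 m; average speed = 33/14 = 33/14 m/s.

33/14 m/s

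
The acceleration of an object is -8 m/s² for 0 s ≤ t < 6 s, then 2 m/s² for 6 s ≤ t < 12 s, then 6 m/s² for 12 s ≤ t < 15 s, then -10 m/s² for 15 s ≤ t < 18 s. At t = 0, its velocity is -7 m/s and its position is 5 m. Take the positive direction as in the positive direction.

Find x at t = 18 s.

On each constant-a segment, Δv = aΔt and Δx = v₀Δt + ½aΔt²; chain segment to segment.
0–6 s: v starts -7 m/s; Δx = -7·6 + ½·-8·6² = -186 m; v ends -55 m/s.
6–12 s: v starts -55 m/s; Δx = -55·6 + ½·2·6² = -294 m; v ends -43 m/s.
12–15 s: v starts -43 m/s; Δx = -43·3 + ½·6·3² = -102 m; v ends -25 m/s.
15–18 s: v starts -25 m/s; Δx = -25·3 + ½·-10·3² = -120 m; v ends -55 m/s.
x(18) = 5 + Σ Δx = -697 m.

-697 m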